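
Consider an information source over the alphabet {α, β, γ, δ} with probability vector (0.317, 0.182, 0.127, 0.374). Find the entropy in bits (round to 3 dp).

1.882 bits

H = −Σ pᵢ log₂ pᵢ.
−0.317·log₂(0.317) = 0.5254
−0.182·log₂(0.182) = 0.4474
−0.127·log₂(0.127) = 0.3781
−0.374·log₂(0.374) = 0.5307
Sum ≈ 1.8815 → 1.882 bits.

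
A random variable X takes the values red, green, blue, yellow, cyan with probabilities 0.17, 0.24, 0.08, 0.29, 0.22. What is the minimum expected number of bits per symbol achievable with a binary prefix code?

2.25 bits/symbol

Repeatedly combine the two least-probable nodes; the expected code length is the sum of the merged weights.
merge 2/25 + 17/100 → 1/4
merge 11/50 + 6/25 → 23/50
merge 1/4 + 29/100 → 27/50
merge 23/50 + 27/50 → 1
L = 1/4 + 23/50 + 27/50 + 1 = 9/4 = 2.25 bits/symbol.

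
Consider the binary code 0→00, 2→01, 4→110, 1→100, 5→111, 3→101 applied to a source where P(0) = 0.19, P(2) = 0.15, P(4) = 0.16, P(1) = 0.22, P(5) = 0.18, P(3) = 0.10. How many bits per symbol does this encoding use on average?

L̄ = Σ pᵢ·ℓᵢ = 0.19·2 + 0.15·2 + 0.16·3 + 0.22·3 + 0.18·3 + 0.10·3 = 2.66 bits/symbol.

2.66 bits/symbol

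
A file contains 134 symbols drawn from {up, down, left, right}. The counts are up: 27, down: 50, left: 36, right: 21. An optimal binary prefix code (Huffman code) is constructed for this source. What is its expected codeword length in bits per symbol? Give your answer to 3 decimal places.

1.985 bits/symbol

Probabilities are the counts divided by 134.
Repeatedly combine the two least-probable nodes; the expected code length is the sum of the merged weights.
merge 21/134 + 27/134 → 24/67
merge 18/67 + 24/67 → 42/67
merge 25/67 + 42/67 → 1
L = 24/67 + 42/67 + 1 = 133/67 ≈ 1.985 bits/symbol.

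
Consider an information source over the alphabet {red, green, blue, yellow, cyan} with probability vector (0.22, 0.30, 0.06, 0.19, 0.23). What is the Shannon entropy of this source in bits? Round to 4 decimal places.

2.1881 bits

H = −Σ pᵢ log₂ pᵢ.
−0.22·log₂(0.22) = 0.4806
−0.30·log₂(0.30) = 0.5211
−0.06·log₂(0.06) = 0.2435
−0.19·log₂(0.19) = 0.4552
−0.23·log₂(0.23) = 0.4877
Sum ≈ 2.1881 → 2.1881 bits.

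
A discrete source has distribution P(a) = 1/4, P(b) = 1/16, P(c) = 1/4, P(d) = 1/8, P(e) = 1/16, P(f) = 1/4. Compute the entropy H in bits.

Each probability is a power of 1/2, so log₂(1/p) is an integer.
H = Σ p·log₂(1/p) = 1/4·2 + 1/16·4 + 1/4·2 + 1/8·3 + 1/16·4 + 1/4·2 = 2.375 bits.

2.375 bits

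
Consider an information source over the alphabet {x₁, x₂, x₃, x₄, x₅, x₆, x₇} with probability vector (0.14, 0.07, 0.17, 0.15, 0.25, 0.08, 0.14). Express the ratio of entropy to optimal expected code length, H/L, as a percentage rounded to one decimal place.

Entropy H = −Σ p log₂ p ≈ 2.6994 bits.
Huffman merges: 7/100+2/25→3/20; 7/50+7/50→7/25; 3/20+3/20→3/10; 17/100+1/4→21/50; 7/25+3/10→29/50; 21/50+29/50→1. L = 273/100 ≈ 2.7300.
Efficiency = H/L = 2.6994/2.7300 = 98.9%.

98.9%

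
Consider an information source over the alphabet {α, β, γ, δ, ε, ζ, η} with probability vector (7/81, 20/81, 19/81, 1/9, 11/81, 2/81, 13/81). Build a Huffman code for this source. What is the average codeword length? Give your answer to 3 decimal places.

Repeatedly combine the two least-probable nodes; the expected code length is the sum of the merged weights.
merge 2/81 + 7/81 → 1/9
merge 1/9 + 1/9 → 2/9
merge 11/81 + 13/81 → 8/27
merge 2/9 + 19/81 → 37/81
merge 20/81 + 8/27 → 44/81
merge 37/81 + 44/81 → 1
L = 1/9 + 2/9 + 8/27 + 37/81 + 44/81 + 1 = 71/27 ≈ 2.630 bits/symbol.

2.630 bits/symbol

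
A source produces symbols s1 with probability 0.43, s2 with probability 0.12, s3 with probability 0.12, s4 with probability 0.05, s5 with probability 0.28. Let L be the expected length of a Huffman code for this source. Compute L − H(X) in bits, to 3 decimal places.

Entropy H = −Σ p log₂ p ≈ 1.9880 bits.
Huffman merges: 1/20+3/25→17/100; 3/25+17/100→29/100; 7/25+29/100→57/100; 43/100+57/100→1. L = 203/100 ≈ 2.0300.
L − H = 2.0300 − 1.9880 = 0.042 bits.

0.042 bits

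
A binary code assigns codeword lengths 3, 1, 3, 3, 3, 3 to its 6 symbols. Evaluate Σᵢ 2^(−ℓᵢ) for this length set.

1.125

With common denominator 2^3 = 8: Σ 2^(−ℓᵢ) = 1/8 + 4/8 + 1/8 + 1/8 + 1/8 + 1/8 = 9/8 = 1.125.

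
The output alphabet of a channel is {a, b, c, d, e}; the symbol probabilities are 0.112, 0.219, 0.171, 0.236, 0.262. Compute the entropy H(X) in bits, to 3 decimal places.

H = −Σ pᵢ log₂ pᵢ.
−0.112·log₂(0.112) = 0.3537
−0.219·log₂(0.219) = 0.4798
−0.171·log₂(0.171) = 0.4357
−0.236·log₂(0.236) = 0.4916
−0.262·log₂(0.262) = 0.5063
Sum ≈ 2.2672 → 2.267 bits.

2.267 bits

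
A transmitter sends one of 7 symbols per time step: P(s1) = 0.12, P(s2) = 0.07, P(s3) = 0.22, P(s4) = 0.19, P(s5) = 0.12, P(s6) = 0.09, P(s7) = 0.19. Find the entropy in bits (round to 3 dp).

2.706 bits

H = −Σ pᵢ log₂ pᵢ.
−0.12·log₂(0.12) = 0.3671
−0.07·log₂(0.07) = 0.2686
−0.22·log₂(0.22) = 0.4806
−0.19·log₂(0.19) = 0.4552
−0.12·log₂(0.12) = 0.3671
−0.09·log₂(0.09) = 0.3127
−0.19·log₂(0.19) = 0.4552
Sum ≈ 2.7064 → 2.706 bits.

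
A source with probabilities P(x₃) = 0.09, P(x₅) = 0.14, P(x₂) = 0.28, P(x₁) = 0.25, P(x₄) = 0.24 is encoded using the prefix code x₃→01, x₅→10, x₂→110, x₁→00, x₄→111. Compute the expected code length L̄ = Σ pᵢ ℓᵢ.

L̄ = Σ pᵢ·ℓᵢ = 0.09·2 + 0.14·2 + 0.28·3 + 0.25·2 + 0.24·3 = 2.52 bits/symbol.

2.52 bits/symbol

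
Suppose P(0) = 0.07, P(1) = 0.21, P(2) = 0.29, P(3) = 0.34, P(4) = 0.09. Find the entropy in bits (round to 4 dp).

H = −Σ pᵢ log₂ pᵢ.
−0.07·log₂(0.07) = 0.2686
−0.21·log₂(0.21) = 0.4728
−0.29·log₂(0.29) = 0.5179
−0.34·log₂(0.34) = 0.5292
−0.09·log₂(0.09) = 0.3127
Sum ≈ 2.1011 → 2.1011 bits.

2.1011 bits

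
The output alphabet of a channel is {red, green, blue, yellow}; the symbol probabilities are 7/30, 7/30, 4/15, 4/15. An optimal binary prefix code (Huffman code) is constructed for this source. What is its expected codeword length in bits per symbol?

Repeatedly combine the two least-probable nodes; the expected code length is the sum of the merged weights.
merge 7/30 + 7/30 → 7/15
merge 4/15 + 4/15 → 8/15
merge 7/15 + 8/15 → 1
L = 7/15 + 8/15 + 1 = 2 bits/symbol.

2 bits/symbol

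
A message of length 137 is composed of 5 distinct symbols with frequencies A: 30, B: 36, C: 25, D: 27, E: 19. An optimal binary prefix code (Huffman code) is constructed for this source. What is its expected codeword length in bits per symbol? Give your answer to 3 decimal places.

Probabilities are the counts divided by 137.
Repeatedly combine the two least-probable nodes; the expected code length is the sum of the merged weights.
merge 19/137 + 25/137 → 44/137
merge 27/137 + 30/137 → 57/137
merge 36/137 + 44/137 → 80/137
merge 57/137 + 80/137 → 1
L = 44/137 + 57/137 + 80/137 + 1 = 318/137 ≈ 2.321 bits/symbol.

2.321 bits/symbol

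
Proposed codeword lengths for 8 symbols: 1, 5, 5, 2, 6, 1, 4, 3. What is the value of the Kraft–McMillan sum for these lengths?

1.515625

With common denominator 2^6 = 64: Σ 2^(−ℓᵢ) = 32/64 + 2/64 + 2/64 + 16/64 + 1/64 + 32/64 + 4/64 + 8/64 = 97/64 = 1.515625.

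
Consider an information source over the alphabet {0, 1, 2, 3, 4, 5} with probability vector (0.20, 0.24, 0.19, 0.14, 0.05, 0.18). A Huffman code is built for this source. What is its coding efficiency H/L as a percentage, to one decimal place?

Entropy H = −Σ p log₂ p ≈ 2.4723 bits.
Huffman merges: 1/20+7/50→19/100; 9/50+19/100→37/100; 19/100+1/5→39/100; 6/25+37/100→61/100; 39/100+61/100→1. L = 64/25 ≈ 2.5600.
Efficiency = H/L = 2.4723/2.5600 = 96.6%.

96.6%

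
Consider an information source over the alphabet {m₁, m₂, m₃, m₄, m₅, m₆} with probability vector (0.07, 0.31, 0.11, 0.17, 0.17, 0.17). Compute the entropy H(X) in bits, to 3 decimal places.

H = −Σ pᵢ log₂ pᵢ.
−0.07·log₂(0.07) = 0.2686
−0.31·log₂(0.31) = 0.5238
−0.11·log₂(0.11) = 0.3503
−0.17·log₂(0.17) = 0.4346
−0.17·log₂(0.17) = 0.4346
−0.17·log₂(0.17) = 0.4346
Sum ≈ 2.4464 → 2.446 bits.

2.446 bits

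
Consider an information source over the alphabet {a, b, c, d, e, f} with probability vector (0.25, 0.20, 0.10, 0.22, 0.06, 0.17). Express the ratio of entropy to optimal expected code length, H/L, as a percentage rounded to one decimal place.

Entropy H = −Σ p log₂ p ≈ 2.4553 bits.
Huffman merges: 3/50+1/10→4/25; 4/25+17/100→33/100; 1/5+11/50→21/50; 1/4+33/100→29/50; 21/50+29/50→1. L = 249/100 ≈ 2.4900.
Efficiency = H/L = 2.4553/2.4900 = 98.6%.

98.6%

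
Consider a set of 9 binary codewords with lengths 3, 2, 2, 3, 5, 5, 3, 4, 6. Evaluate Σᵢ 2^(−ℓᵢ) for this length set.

1.015625

With common denominator 2^6 = 64: Σ 2^(−ℓᵢ) = 8/64 + 16/64 + 16/64 + 8/64 + 2/64 + 2/64 + 8/64 + 4/64 + 1/64 = 65/64 = 1.015625.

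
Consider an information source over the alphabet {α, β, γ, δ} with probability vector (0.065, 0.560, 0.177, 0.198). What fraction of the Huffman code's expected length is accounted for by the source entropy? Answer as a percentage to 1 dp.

Entropy H = −Σ p log₂ p ≈ 1.6296 bits.
Huffman merges: 13/200+177/1000→121/500; 99/500+121/500→11/25; 11/25+14/25→1. L = 841/500 ≈ 1.6820.
Efficiency = H/L = 1.6296/1.6820 = 96.9%.

96.9%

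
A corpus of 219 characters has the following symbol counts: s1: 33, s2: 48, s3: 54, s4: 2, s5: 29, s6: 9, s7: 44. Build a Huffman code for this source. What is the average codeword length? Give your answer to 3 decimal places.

2.566 bits/symbol

Probabilities are the counts divided by 219.
Repeatedly combine the two least-probable nodes; the expected code length is the sum of the merged weights.
merge 2/219 + 3/73 → 11/219
merge 11/219 + 29/219 → 40/219
merge 11/73 + 40/219 → 1/3
merge 44/219 + 16/73 → 92/219
merge 18/73 + 1/3 → 127/219
merge 92/219 + 127/219 → 1
L = 11/219 + 40/219 + 1/3 + 92/219 + 127/219 + 1 = 562/219 ≈ 2.566 bits/symbol.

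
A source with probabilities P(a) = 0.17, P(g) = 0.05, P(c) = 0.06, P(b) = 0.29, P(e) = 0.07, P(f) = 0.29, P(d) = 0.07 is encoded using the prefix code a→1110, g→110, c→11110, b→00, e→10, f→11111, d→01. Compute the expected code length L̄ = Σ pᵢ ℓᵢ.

3.44 bits/symbol

L̄ = Σ pᵢ·ℓᵢ = 0.17·4 + 0.05·3 + 0.06·5 + 0.29·2 + 0.07·2 + 0.29·5 + 0.07·2 = 3.44 bits/symbol.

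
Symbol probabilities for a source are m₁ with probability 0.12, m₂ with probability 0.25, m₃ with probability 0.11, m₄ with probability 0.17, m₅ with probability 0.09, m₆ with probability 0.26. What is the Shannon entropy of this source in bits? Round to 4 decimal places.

H = −Σ pᵢ log₂ pᵢ.
−0.12·log₂(0.12) = 0.3671
−0.25·log₂(0.25) = 0.5000
−0.11·log₂(0.11) = 0.3503
−0.17·log₂(0.17) = 0.4346
−0.09·log₂(0.09) = 0.3127
−0.26·log₂(0.26) = 0.5053
Sum ≈ 2.4699 → 2.4699 bits.

2.4699 bits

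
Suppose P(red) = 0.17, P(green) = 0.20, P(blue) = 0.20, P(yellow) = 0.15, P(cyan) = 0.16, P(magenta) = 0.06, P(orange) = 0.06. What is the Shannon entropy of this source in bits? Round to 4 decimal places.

H = −Σ pᵢ log₂ pᵢ.
−0.17·log₂(0.17) = 0.4346
−0.20·log₂(0.20) = 0.4644
−0.20·log₂(0.20) = 0.4644
−0.15·log₂(0.15) = 0.4105
−0.16·log₂(0.16) = 0.4230
−0.06·log₂(0.06) = 0.2435
−0.06·log₂(0.06) = 0.2435
Sum ≈ 2.6840 → 2.6840 bits.

2.6840 bits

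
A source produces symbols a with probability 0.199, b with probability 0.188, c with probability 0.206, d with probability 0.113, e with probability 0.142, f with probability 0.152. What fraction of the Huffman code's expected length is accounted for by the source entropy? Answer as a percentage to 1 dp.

98.5%

Entropy H = −Σ p log₂ p ≈ 2.5548 bits.
Huffman merges: 113/1000+71/500→51/200; 19/125+47/250→17/50; 199/1000+103/500→81/200; 51/200+17/50→119/200; 81/200+119/200→1. L = 519/200 ≈ 2.5950.
Efficiency = H/L = 2.5548/2.5950 = 98.5%.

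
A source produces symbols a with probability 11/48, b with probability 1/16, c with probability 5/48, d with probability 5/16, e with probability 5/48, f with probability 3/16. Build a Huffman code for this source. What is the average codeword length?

2.4375 bits/symbol

Repeatedly combine the two least-probable nodes; the expected code length is the sum of the merged weights.
merge 1/16 + 5/48 → 1/6
merge 5/48 + 1/6 → 13/48
merge 3/16 + 11/48 → 5/12
merge 13/48 + 5/16 → 7/12
merge 5/12 + 7/12 → 1
L = 1/6 + 13/48 + 5/12 + 7/12 + 1 = 39/16 = 2.4375 bits/symbol.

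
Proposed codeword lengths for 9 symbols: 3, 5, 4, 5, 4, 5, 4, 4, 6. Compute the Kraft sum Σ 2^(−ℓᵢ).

With common denominator 2^6 = 64: Σ 2^(−ℓᵢ) = 8/64 + 2/64 + 4/64 + 2/64 + 4/64 + 2/64 + 4/64 + 4/64 + 1/64 = 31/64 = 0.484375.

0.484375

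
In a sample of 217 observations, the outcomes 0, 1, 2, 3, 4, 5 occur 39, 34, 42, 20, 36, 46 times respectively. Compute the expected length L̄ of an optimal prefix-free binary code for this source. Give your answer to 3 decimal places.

Probabilities are the counts divided by 217.
Repeatedly combine the two least-probable nodes; the expected code length is the sum of the merged weights.
merge 20/217 + 34/217 → 54/217
merge 36/217 + 39/217 → 75/217
merge 6/31 + 46/217 → 88/217
merge 54/217 + 75/217 → 129/217
merge 88/217 + 129/217 → 1
L = 54/217 + 75/217 + 88/217 + 129/217 + 1 = 563/217 ≈ 2.594 bits/symbol.

2.594 bits/symbol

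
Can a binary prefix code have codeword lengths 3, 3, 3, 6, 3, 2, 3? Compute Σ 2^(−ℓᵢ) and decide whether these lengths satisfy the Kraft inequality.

0.890625; yes

With common denominator 2^6 = 64: Σ 2^(−ℓᵢ) = 8/64 + 8/64 + 8/64 + 1/64 + 8/64 + 16/64 + 8/64 = 57/64 = 0.890625.
Kraft's inequality requires Σ ≤ 1; here Σ = 0.890625 ≤ 1, so such a prefix code exists.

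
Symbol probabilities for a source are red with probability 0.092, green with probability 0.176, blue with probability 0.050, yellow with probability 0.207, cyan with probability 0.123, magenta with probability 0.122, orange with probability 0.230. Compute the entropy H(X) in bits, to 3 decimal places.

H = −Σ pᵢ log₂ pᵢ.
−0.092·log₂(0.092) = 0.3167
−0.176·log₂(0.176) = 0.4411
−0.050·log₂(0.050) = 0.2161
−0.207·log₂(0.207) = 0.4704
−0.123·log₂(0.123) = 0.3719
−0.122·log₂(0.122) = 0.3703
−0.230·log₂(0.230) = 0.4877
Sum ≈ 2.6741 → 2.674 bits.

2.674 bits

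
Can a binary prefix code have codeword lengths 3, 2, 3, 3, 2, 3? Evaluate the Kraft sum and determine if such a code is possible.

1; yes

With common denominator 2^3 = 8: Σ 2^(−ℓᵢ) = 1/8 + 2/8 + 1/8 + 1/8 + 2/8 + 1/8 = 8/8 = 1.
Kraft's inequality requires Σ ≤ 1; here Σ = 1 ≤ 1, so such a prefix code exists.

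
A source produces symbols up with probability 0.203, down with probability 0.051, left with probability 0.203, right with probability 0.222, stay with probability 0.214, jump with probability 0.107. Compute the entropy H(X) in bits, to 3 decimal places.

2.456 bits

H = −Σ pᵢ log₂ pᵢ.
−0.203·log₂(0.203) = 0.4670
−0.051·log₂(0.051) = 0.2190
−0.203·log₂(0.203) = 0.4670
−0.222·log₂(0.222) = 0.4820
−0.214·log₂(0.214) = 0.4760
−0.107·log₂(0.107) = 0.3450
Sum ≈ 2.4560 → 2.456 bits.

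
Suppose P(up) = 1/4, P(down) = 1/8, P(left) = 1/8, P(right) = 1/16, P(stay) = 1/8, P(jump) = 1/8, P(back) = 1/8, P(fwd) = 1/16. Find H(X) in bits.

Each probability is a power of 1/2, so log₂(1/p) is an integer.
H = Σ p·log₂(1/p) = 1/4·2 + 1/8·3 + 1/8·3 + 1/16·4 + 1/8·3 + 1/8·3 + 1/8·3 + 1/16·4 = 2.875 bits.

2.875 bits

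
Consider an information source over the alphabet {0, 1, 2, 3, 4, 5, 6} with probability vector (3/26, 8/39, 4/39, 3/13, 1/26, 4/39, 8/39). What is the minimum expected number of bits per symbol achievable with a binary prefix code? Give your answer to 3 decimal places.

Repeatedly combine the two least-probable nodes; the expected code length is the sum of the merged weights.
merge 1/26 + 4/39 → 11/78
merge 4/39 + 3/26 → 17/78
merge 11/78 + 8/39 → 9/26
merge 8/39 + 17/78 → 11/26
merge 3/13 + 9/26 → 15/26
merge 11/26 + 15/26 → 1
L = 11/78 + 17/78 + 9/26 + 11/26 + 15/26 + 1 = 211/78 ≈ 2.705 bits/symbol.

2.705 bits/symbol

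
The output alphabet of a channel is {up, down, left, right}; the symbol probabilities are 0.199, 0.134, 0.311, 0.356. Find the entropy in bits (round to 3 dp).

1.907 bits

H = −Σ pᵢ log₂ pᵢ.
−0.199·log₂(0.199) = 0.4635
−0.134·log₂(0.134) = 0.3886
−0.311·log₂(0.311) = 0.5240
−0.356·log₂(0.356) = 0.5305
Sum ≈ 1.9066 → 1.907 bits.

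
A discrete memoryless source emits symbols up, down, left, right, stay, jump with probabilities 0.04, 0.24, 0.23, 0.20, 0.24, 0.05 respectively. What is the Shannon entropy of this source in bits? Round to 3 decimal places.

H = −Σ pᵢ log₂ pᵢ.
−0.04·log₂(0.04) = 0.1858
−0.24·log₂(0.24) = 0.4941
−0.23·log₂(0.23) = 0.4877
−0.20·log₂(0.20) = 0.4644
−0.24·log₂(0.24) = 0.4941
−0.05·log₂(0.05) = 0.2161
Sum ≈ 2.3422 → 2.342 bits.

2.342 bits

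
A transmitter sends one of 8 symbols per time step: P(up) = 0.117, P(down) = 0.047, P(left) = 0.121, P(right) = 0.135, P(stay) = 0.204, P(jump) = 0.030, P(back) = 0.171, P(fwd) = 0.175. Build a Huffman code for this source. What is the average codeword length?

Repeatedly combine the two least-probable nodes; the expected code length is the sum of the merged weights.
merge 3/100 + 47/1000 → 77/1000
merge 77/1000 + 117/1000 → 97/500
merge 121/1000 + 27/200 → 32/125
merge 171/1000 + 7/40 → 173/500
merge 97/500 + 51/250 → 199/500
merge 32/125 + 173/500 → 301/500
merge 199/500 + 301/500 → 1
L = 77/1000 + 97/500 + 32/125 + 173/500 + 199/500 + 301/500 + 1 = 2873/1000 = 2.873 bits/symbol.

2.873 bits/symbol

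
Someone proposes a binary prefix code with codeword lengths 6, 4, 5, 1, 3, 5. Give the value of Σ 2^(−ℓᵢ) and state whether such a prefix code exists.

With common denominator 2^6 = 64: Σ 2^(−ℓᵢ) = 1/64 + 4/64 + 2/64 + 32/64 + 8/64 + 2/64 = 49/64 = 0.765625.
Kraft's inequality requires Σ ≤ 1; here Σ = 0.765625 ≤ 1, so such a prefix code exists.

0.765625; yes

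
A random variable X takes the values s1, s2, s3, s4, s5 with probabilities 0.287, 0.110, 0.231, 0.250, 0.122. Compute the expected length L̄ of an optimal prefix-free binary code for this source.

Repeatedly combine the two least-probable nodes; the expected code length is the sum of the merged weights.
merge 11/100 + 61/500 → 29/125
merge 231/1000 + 29/125 → 463/1000
merge 1/4 + 287/1000 → 537/1000
merge 463/1000 + 537/1000 → 1
L = 29/125 + 463/1000 + 537/1000 + 1 = 279/125 = 2.232 bits/symbol.

2.232 bits/symbol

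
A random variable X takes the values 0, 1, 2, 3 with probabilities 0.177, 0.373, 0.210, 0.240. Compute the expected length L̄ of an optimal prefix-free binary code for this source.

Repeatedly combine the two least-probable nodes; the expected code length is the sum of the merged weights.
merge 177/1000 + 21/100 → 387/1000
merge 6/25 + 373/1000 → 613/1000
merge 387/1000 + 613/1000 → 1
L = 387/1000 + 613/1000 + 1 = 2 bits/symbol.

2 bits/symbol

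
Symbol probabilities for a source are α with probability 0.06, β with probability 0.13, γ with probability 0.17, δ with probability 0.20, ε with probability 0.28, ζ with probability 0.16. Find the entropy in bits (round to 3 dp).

H = −Σ pᵢ log₂ pᵢ.
−0.06·log₂(0.06) = 0.2435
−0.13·log₂(0.13) = 0.3826
−0.17·log₂(0.17) = 0.4346
−0.20·log₂(0.20) = 0.4644
−0.28·log₂(0.28) = 0.5142
−0.16·log₂(0.16) = 0.4230
Sum ≈ 2.4624 → 2.462 bits.

2.462 bits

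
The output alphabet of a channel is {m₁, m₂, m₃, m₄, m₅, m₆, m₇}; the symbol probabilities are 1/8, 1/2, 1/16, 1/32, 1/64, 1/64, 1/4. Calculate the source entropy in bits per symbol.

1.96875 bits

Each probability is a power of 1/2, so log₂(1/p) is an integer.
H = Σ p·log₂(1/p) = 1/8·3 + 1/2·1 + 1/16·4 + 1/32·5 + 1/64·6 + 1/64·6 + 1/4·2 = 1.96875 bits.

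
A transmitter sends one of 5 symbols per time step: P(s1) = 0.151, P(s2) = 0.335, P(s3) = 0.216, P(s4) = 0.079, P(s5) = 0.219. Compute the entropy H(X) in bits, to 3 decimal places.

2.187 bits

H = −Σ pᵢ log₂ pᵢ.
−0.151·log₂(0.151) = 0.4118
−0.335·log₂(0.335) = 0.5286
−0.216·log₂(0.216) = 0.4776
−0.079·log₂(0.079) = 0.2893
−0.219·log₂(0.219) = 0.4798
Sum ≈ 2.1871 → 2.187 bits.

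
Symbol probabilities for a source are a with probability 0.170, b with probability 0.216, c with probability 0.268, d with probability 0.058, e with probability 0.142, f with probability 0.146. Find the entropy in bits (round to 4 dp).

H = −Σ pᵢ log₂ pᵢ.
−0.170·log₂(0.170) = 0.4346
−0.216·log₂(0.216) = 0.4776
−0.268·log₂(0.268) = 0.5091
−0.058·log₂(0.058) = 0.2383
−0.142·log₂(0.142) = 0.3999
−0.146·log₂(0.146) = 0.4053
Sum ≈ 2.4647 → 2.4647 bits.

2.4647 bits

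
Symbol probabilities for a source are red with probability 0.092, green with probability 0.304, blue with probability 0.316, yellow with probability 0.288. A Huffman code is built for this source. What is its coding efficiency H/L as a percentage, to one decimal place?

Entropy H = −Σ p log₂ p ≈ 1.8813 bits.
Huffman merges: 23/250+36/125→19/50; 38/125+79/250→31/50; 19/50+31/50→1. L = 2 ≈ 2.0000.
Efficiency = H/L = 1.8813/2.0000 = 94.1%.

94.1%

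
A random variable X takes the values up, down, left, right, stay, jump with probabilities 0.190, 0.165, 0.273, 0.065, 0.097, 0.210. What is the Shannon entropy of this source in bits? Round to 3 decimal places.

H = −Σ pᵢ log₂ pᵢ.
−0.190·log₂(0.190) = 0.4552
−0.165·log₂(0.165) = 0.4289
−0.273·log₂(0.273) = 0.5113
−0.065·log₂(0.065) = 0.2563
−0.097·log₂(0.097) = 0.3265
−0.210·log₂(0.210) = 0.4728
Sum ≈ 2.4511 → 2.451 bits.

2.451 bits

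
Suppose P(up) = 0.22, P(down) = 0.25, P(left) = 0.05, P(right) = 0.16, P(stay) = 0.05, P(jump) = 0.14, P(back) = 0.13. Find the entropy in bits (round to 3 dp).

2.616 bits

H = −Σ pᵢ log₂ pᵢ.
−0.22·log₂(0.22) = 0.4806
−0.25·log₂(0.25) = 0.5000
−0.05·log₂(0.05) = 0.2161
−0.16·log₂(0.16) = 0.4230
−0.05·log₂(0.05) = 0.2161
−0.14·log₂(0.14) = 0.3971
−0.13·log₂(0.13) = 0.3826
Sum ≈ 2.6155 → 2.616 bits.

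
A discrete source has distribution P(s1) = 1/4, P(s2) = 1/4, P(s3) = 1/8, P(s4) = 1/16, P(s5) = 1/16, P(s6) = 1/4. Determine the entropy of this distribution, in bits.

Each probability is a power of 1/2, so log₂(1/p) is an integer.
H = Σ p·log₂(1/p) = 1/4·2 + 1/4·2 + 1/8·3 + 1/16·4 + 1/16·4 + 1/4·2 = 2.375 bits.

2.375 bits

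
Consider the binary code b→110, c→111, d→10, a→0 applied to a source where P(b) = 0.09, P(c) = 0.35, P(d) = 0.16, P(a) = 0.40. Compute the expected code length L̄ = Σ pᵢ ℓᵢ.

L̄ = Σ pᵢ·ℓᵢ = 0.09·3 + 0.35·3 + 0.16·2 + 0.40·1 = 2.04 bits/symbol.

2.04 bits/symbol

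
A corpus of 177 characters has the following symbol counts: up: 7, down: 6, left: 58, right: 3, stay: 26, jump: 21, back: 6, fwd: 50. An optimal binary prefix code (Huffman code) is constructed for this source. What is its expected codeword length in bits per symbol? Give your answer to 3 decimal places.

2.492 bits/symbol

Probabilities are the counts divided by 177.
Repeatedly combine the two least-probable nodes; the expected code length is the sum of the merged weights.
merge 1/59 + 2/59 → 3/59
merge 2/59 + 7/177 → 13/177
merge 3/59 + 13/177 → 22/177
merge 7/59 + 22/177 → 43/177
merge 26/177 + 43/177 → 23/59
merge 50/177 + 58/177 → 36/59
merge 23/59 + 36/59 → 1
L = 3/59 + 13/177 + 22/177 + 43/177 + 23/59 + 36/59 + 1 = 147/59 ≈ 2.492 bits/symbol.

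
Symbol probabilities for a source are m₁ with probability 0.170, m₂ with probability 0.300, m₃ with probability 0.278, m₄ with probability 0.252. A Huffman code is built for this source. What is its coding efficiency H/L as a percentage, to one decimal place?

Entropy H = −Σ p log₂ p ≈ 1.9702 bits.
Huffman merges: 17/100+63/250→211/500; 139/500+3/10→289/500; 211/500+289/500→1. L = 2 ≈ 2.0000.
Efficiency = H/L = 1.9702/2.0000 = 98.5%.

98.5%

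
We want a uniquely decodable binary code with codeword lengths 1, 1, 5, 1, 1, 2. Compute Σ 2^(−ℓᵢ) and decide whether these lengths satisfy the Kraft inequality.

2.28125; no

With common denominator 2^5 = 32: Σ 2^(−ℓᵢ) = 16/32 + 16/32 + 1/32 + 16/32 + 16/32 + 8/32 = 73/32 = 2.28125.
Kraft's inequality requires Σ ≤ 1; here Σ = 2.28125 > 1, so no such prefix code exists.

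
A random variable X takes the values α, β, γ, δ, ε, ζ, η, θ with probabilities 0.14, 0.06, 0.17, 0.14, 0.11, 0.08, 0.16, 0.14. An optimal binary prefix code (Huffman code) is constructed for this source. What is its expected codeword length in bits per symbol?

2.97 bits/symbol

Repeatedly combine the two least-probable nodes; the expected code length is the sum of the merged weights.
merge 3/50 + 2/25 → 7/50
merge 11/100 + 7/50 → 1/4
merge 7/50 + 7/50 → 7/25
merge 7/50 + 4/25 → 3/10
merge 17/100 + 1/4 → 21/50
merge 7/25 + 3/10 → 29/50
merge 21/50 + 29/50 → 1
L = 7/50 + 1/4 + 7/25 + 3/10 + 21/50 + 29/50 + 1 = 297/100 = 2.97 bits/symbol.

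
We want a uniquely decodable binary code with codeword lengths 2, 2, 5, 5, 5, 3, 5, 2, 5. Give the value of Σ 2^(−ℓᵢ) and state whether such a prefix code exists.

With common denominator 2^5 = 32: Σ 2^(−ℓᵢ) = 8/32 + 8/32 + 1/32 + 1/32 + 1/32 + 4/32 + 1/32 + 8/32 + 1/32 = 33/32 = 1.03125.
Kraft's inequality requires Σ ≤ 1; here Σ = 1.03125 > 1, so no such prefix code exists.

1.03125; no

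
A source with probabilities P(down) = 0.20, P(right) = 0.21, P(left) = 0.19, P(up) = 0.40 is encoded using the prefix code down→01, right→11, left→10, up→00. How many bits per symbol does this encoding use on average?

2 bits/symbol

L̄ = Σ pᵢ·ℓᵢ = 0.20·2 + 0.21·2 + 0.19·2 + 0.40·2 = 2 bits/symbol.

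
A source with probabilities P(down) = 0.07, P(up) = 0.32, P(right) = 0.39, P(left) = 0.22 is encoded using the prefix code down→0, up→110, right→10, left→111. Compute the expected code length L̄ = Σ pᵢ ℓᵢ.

L̄ = Σ pᵢ·ℓᵢ = 0.07·1 + 0.32·3 + 0.39·2 + 0.22·3 = 2.47 bits/symbol.

2.47 bits/symbol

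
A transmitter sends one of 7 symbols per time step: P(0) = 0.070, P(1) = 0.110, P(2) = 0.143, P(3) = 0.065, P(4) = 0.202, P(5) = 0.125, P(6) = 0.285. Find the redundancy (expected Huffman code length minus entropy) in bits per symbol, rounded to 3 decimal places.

0.014 bits

Entropy H = −Σ p log₂ p ≈ 2.6337 bits.
Huffman merges: 13/200+7/100→27/200; 11/100+1/8→47/200; 27/200+143/1000→139/500; 101/500+47/200→437/1000; 139/500+57/200→563/1000; 437/1000+563/1000→1. L = 331/125 ≈ 2.6480.
L − H = 2.6480 − 2.6337 = 0.014 bits.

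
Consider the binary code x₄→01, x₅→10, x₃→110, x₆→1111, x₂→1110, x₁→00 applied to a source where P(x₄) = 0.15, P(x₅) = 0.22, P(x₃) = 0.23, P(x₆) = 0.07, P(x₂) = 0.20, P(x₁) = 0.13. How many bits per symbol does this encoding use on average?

L̄ = Σ pᵢ·ℓᵢ = 0.15·2 + 0.22·2 + 0.23·3 + 0.07·4 + 0.20·4 + 0.13·2 = 2.77 bits/symbol.

2.77 bits/symbol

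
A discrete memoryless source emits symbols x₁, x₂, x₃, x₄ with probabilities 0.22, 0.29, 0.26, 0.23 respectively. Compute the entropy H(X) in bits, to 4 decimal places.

1.9914 bits

H = −Σ pᵢ log₂ pᵢ.
−0.22·log₂(0.22) = 0.4806
−0.29·log₂(0.29) = 0.5179
−0.26·log₂(0.26) = 0.5053
−0.23·log₂(0.23) = 0.4877
Sum ≈ 1.9914 → 1.9914 bits.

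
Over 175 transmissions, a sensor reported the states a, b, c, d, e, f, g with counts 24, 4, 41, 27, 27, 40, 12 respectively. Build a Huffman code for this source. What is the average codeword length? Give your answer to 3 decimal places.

2.629 bits/symbol

Probabilities are the counts divided by 175.
Repeatedly combine the two least-probable nodes; the expected code length is the sum of the merged weights.
merge 4/175 + 12/175 → 16/175
merge 16/175 + 24/175 → 8/35
merge 27/175 + 27/175 → 54/175
merge 8/35 + 8/35 → 16/35
merge 41/175 + 54/175 → 19/35
merge 16/35 + 19/35 → 1
L = 16/175 + 8/35 + 54/175 + 16/35 + 19/35 + 1 = 92/35 ≈ 2.629 bits/symbol.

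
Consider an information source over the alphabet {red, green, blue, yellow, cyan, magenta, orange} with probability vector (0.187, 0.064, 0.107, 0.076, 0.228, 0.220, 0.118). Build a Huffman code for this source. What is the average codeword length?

Repeatedly combine the two least-probable nodes; the expected code length is the sum of the merged weights.
merge 8/125 + 19/250 → 7/50
merge 107/1000 + 59/500 → 9/40
merge 7/50 + 187/1000 → 327/1000
merge 11/50 + 9/40 → 89/200
merge 57/250 + 327/1000 → 111/200
merge 89/200 + 111/200 → 1
L = 7/50 + 9/40 + 327/1000 + 89/200 + 111/200 + 1 = 673/250 = 2.692 bits/symbol.

2.692 bits/symbol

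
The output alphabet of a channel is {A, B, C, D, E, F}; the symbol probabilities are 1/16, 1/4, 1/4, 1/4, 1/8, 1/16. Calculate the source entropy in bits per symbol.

Each probability is a power of 1/2, so log₂(1/p) is an integer.
H = Σ p·log₂(1/p) = 1/16·4 + 1/4·2 + 1/4·2 + 1/4·2 + 1/8·3 + 1/16·4 = 2.375 bits.

2.375 bits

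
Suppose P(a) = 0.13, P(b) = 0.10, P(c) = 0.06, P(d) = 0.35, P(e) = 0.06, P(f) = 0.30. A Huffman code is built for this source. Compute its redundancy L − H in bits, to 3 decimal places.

0.087 bits

Entropy H = −Σ p log₂ p ≈ 2.2531 bits.
Huffman merges: 3/50+3/50→3/25; 1/10+3/25→11/50; 13/100+11/50→7/20; 3/10+7/20→13/20; 7/20+13/20→1. L = 117/50 ≈ 2.3400.
L − H = 2.3400 − 2.2531 = 0.087 bits.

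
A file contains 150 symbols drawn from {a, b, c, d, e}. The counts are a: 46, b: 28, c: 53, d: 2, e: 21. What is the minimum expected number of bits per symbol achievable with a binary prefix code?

Probabilities are the counts divided by 150.
Repeatedly combine the two least-probable nodes; the expected code length is the sum of the merged weights.
merge 1/75 + 7/50 → 23/150
merge 23/150 + 14/75 → 17/50
merge 23/75 + 17/50 → 97/150
merge 53/150 + 97/150 → 1
L = 23/150 + 17/50 + 97/150 + 1 = 107/50 = 2.14 bits/symbol.

2.14 bits/symbol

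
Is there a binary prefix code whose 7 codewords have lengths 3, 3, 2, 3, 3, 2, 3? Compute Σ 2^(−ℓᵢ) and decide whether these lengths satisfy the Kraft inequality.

With common denominator 2^3 = 8: Σ 2^(−ℓᵢ) = 1/8 + 1/8 + 2/8 + 1/8 + 1/8 + 2/8 + 1/8 = 9/8 = 1.125.
Kraft's inequality requires Σ ≤ 1; here Σ = 1.125 > 1, so no such prefix code exists.

1.125; no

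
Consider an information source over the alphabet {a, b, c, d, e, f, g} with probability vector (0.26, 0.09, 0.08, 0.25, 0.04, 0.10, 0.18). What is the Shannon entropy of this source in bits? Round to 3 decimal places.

2.573 bits

H = −Σ pᵢ log₂ pᵢ.
−0.26·log₂(0.26) = 0.5053
−0.09·log₂(0.09) = 0.3127
−0.08·log₂(0.08) = 0.2915
−0.25·log₂(0.25) = 0.5000
−0.04·log₂(0.04) = 0.1858
−0.10·log₂(0.10) = 0.3322
−0.18·log₂(0.18) = 0.4453
Sum ≈ 2.5727 → 2.573 bits.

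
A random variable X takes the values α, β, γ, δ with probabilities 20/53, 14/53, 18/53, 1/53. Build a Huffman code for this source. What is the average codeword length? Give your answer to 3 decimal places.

1.906 bits/symbol

Repeatedly combine the two least-probable nodes; the expected code length is the sum of the merged weights.
merge 1/53 + 14/53 → 15/53
merge 15/53 + 18/53 → 33/53
merge 20/53 + 33/53 → 1
L = 15/53 + 33/53 + 1 = 101/53 ≈ 1.906 bits/symbol.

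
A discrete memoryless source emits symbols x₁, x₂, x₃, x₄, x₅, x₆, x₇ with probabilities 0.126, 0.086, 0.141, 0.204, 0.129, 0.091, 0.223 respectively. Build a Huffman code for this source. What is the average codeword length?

Repeatedly combine the two least-probable nodes; the expected code length is the sum of the merged weights.
merge 43/500 + 91/1000 → 177/1000
merge 63/500 + 129/1000 → 51/200
merge 141/1000 + 177/1000 → 159/500
merge 51/250 + 223/1000 → 427/1000
merge 51/200 + 159/500 → 573/1000
merge 427/1000 + 573/1000 → 1
L = 177/1000 + 51/200 + 159/500 + 427/1000 + 573/1000 + 1 = 11/4 = 2.75 bits/symbol.

2.75 bits/symbol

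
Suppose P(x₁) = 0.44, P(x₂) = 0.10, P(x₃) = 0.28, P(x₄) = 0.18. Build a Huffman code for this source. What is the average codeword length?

Repeatedly combine the two least-probable nodes; the expected code length is the sum of the merged weights.
merge 1/10 + 9/50 → 7/25
merge 7/25 + 7/25 → 14/25
merge 11/25 + 14/25 → 1
L = 7/25 + 14/25 + 1 = 46/25 = 1.84 bits/symbol.

1.84 bits/symbol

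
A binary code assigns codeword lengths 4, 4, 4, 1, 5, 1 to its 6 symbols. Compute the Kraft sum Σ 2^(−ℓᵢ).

With common denominator 2^5 = 32: Σ 2^(−ℓᵢ) = 2/32 + 2/32 + 2/32 + 16/32 + 1/32 + 16/32 = 39/32 = 1.21875.

1.21875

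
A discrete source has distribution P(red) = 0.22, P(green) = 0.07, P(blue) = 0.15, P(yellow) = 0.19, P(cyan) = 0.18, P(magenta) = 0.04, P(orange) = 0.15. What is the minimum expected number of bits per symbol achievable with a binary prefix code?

Repeatedly combine the two least-probable nodes; the expected code length is the sum of the merged weights.
merge 1/25 + 7/100 → 11/100
merge 11/100 + 3/20 → 13/50
merge 3/20 + 9/50 → 33/100
merge 19/100 + 11/50 → 41/100
merge 13/50 + 33/100 → 59/100
merge 41/100 + 59/100 → 1
L = 11/100 + 13/50 + 33/100 + 41/100 + 59/100 + 1 = 27/10 = 2.7 bits/symbol.

2.7 bits/symbol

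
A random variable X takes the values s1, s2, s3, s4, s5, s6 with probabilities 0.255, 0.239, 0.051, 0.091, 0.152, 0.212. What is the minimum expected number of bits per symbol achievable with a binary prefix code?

2.436 bits/symbol

Repeatedly combine the two least-probable nodes; the expected code length is the sum of the merged weights.
merge 51/1000 + 91/1000 → 71/500
merge 71/500 + 19/125 → 147/500
merge 53/250 + 239/1000 → 451/1000
merge 51/200 + 147/500 → 549/1000
merge 451/1000 + 549/1000 → 1
L = 71/500 + 147/500 + 451/1000 + 549/1000 + 1 = 609/250 = 2.436 bits/symbol.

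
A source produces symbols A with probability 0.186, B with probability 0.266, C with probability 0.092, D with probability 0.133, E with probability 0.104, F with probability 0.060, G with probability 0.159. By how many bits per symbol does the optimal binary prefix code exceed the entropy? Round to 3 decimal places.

Entropy H = −Σ p log₂ p ≈ 2.6683 bits.
Huffman merges: 3/50+23/250→19/125; 13/125+133/1000→237/1000; 19/125+159/1000→311/1000; 93/500+237/1000→423/1000; 133/500+311/1000→577/1000; 423/1000+577/1000→1. L = 27/10 ≈ 2.7000.
L − H = 2.7000 − 2.6683 = 0.032 bits.

0.032 bits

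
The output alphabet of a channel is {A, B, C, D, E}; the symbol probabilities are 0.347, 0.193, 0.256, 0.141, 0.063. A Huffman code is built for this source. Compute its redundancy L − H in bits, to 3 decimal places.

0.063 bits

Entropy H = −Σ p log₂ p ≈ 2.1409 bits.
Huffman merges: 63/1000+141/1000→51/250; 193/1000+51/250→397/1000; 32/125+347/1000→603/1000; 397/1000+603/1000→1. L = 551/250 ≈ 2.2040.
L − H = 2.2040 − 2.1409 = 0.063 bits.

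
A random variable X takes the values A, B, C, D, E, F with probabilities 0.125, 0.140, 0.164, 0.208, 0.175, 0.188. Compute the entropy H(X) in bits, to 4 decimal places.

2.5644 bits

H = −Σ pᵢ log₂ pᵢ.
−0.125·log₂(0.125) = 0.3750
−0.140·log₂(0.140) = 0.3971
−0.164·log₂(0.164) = 0.4278
−0.208·log₂(0.208) = 0.4712
−0.175·log₂(0.175) = 0.4401
−0.188·log₂(0.188) = 0.4533
Sum ≈ 2.5644 → 2.5644 bits.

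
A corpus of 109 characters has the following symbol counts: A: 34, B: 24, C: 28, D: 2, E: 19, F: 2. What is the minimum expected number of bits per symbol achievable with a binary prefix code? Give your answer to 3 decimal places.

2.248 bits/symbol

Probabilities are the counts divided by 109.
Repeatedly combine the two least-probable nodes; the expected code length is the sum of the merged weights.
merge 2/109 + 2/109 → 4/109
merge 4/109 + 19/109 → 23/109
merge 23/109 + 24/109 → 47/109
merge 28/109 + 34/109 → 62/109
merge 47/109 + 62/109 → 1
L = 4/109 + 23/109 + 47/109 + 62/109 + 1 = 245/109 ≈ 2.248 bits/symbol.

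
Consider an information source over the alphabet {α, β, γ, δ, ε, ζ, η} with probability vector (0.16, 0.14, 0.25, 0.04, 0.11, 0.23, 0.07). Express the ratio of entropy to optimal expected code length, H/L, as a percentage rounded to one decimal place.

Entropy H = −Σ p log₂ p ≈ 2.6124 bits.
Huffman merges: 1/25+7/100→11/100; 11/100+11/100→11/50; 7/50+4/25→3/10; 11/50+23/100→9/20; 1/4+3/10→11/20; 9/20+11/20→1. L = 263/100 ≈ 2.6300.
Efficiency = H/L = 2.6124/2.6300 = 99.3%.

99.3%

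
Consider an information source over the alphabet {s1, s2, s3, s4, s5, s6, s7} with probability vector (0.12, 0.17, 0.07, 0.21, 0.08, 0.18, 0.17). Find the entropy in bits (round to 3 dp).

H = −Σ pᵢ log₂ pᵢ.
−0.12·log₂(0.12) = 0.3671
−0.17·log₂(0.17) = 0.4346
−0.07·log₂(0.07) = 0.2686
−0.21·log₂(0.21) = 0.4728
−0.08·log₂(0.08) = 0.2915
−0.18·log₂(0.18) = 0.4453
−0.17·log₂(0.17) = 0.4346
Sum ≈ 2.7144 → 2.714 bits.

2.714 bits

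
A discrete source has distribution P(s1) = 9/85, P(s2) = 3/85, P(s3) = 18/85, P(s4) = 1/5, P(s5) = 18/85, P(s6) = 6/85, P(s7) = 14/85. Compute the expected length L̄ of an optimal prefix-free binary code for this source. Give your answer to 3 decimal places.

Repeatedly combine the two least-probable nodes; the expected code length is the sum of the merged weights.
merge 3/85 + 6/85 → 9/85
merge 9/85 + 9/85 → 18/85
merge 14/85 + 1/5 → 31/85
merge 18/85 + 18/85 → 36/85
merge 18/85 + 31/85 → 49/85
merge 36/85 + 49/85 → 1
L = 9/85 + 18/85 + 31/85 + 36/85 + 49/85 + 1 = 228/85 ≈ 2.682 bits/symbol.

2.682 bits/symbol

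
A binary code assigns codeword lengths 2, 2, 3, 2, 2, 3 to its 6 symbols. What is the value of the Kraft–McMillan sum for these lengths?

1.25

With common denominator 2^3 = 8: Σ 2^(−ℓᵢ) = 2/8 + 2/8 + 1/8 + 2/8 + 2/8 + 1/8 = 10/8 = 1.25.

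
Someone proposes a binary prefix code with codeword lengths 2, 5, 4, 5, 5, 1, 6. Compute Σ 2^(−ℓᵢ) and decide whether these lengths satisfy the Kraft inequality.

With common denominator 2^6 = 64: Σ 2^(−ℓᵢ) = 16/64 + 2/64 + 4/64 + 2/64 + 2/64 + 32/64 + 1/64 = 59/64 = 0.921875.
Kraft's inequality requires Σ ≤ 1; here Σ = 0.921875 ≤ 1, so such a prefix code exists.

0.921875; yes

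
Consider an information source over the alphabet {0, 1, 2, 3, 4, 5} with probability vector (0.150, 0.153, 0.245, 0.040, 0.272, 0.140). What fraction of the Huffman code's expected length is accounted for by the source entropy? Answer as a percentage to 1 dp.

97.3%

Entropy H = −Σ p log₂ p ≈ 2.4158 bits.
Huffman merges: 1/25+7/50→9/50; 3/20+153/1000→303/1000; 9/50+49/200→17/40; 34/125+303/1000→23/40; 17/40+23/40→1. L = 2483/1000 ≈ 2.4830.
Efficiency = H/L = 2.4158/2.4830 = 97.3%.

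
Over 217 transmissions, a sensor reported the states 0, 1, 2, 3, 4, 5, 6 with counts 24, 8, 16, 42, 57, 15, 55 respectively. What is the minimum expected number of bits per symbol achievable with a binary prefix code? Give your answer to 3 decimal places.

Probabilities are the counts divided by 217.
Repeatedly combine the two least-probable nodes; the expected code length is the sum of the merged weights.
merge 8/217 + 15/217 → 23/217
merge 16/217 + 23/217 → 39/217
merge 24/217 + 39/217 → 9/31
merge 6/31 + 55/217 → 97/217
merge 57/217 + 9/31 → 120/217
merge 97/217 + 120/217 → 1
L = 23/217 + 39/217 + 9/31 + 97/217 + 120/217 + 1 = 559/217 ≈ 2.576 bits/symbol.

2.576 bits/symbol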